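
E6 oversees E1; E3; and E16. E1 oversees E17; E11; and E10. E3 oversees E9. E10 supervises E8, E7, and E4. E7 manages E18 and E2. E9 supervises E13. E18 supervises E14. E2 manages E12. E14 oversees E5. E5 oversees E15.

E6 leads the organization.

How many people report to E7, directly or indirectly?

6

E7 directly manages E18, E2. Under E18: E14, E5, E15 (3). Under E2: E12 (1). So E7's organization is 2 direct reports plus everyone under them: 4 + 2 = 6.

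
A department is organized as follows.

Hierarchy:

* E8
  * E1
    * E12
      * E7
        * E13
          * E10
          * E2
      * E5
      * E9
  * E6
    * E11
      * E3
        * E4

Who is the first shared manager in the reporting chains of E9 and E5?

E12

E9's chain of managers is E12, E1, E8. E5's chain of managers is E12, E1, E8. The first manager that appears in both chains is E12.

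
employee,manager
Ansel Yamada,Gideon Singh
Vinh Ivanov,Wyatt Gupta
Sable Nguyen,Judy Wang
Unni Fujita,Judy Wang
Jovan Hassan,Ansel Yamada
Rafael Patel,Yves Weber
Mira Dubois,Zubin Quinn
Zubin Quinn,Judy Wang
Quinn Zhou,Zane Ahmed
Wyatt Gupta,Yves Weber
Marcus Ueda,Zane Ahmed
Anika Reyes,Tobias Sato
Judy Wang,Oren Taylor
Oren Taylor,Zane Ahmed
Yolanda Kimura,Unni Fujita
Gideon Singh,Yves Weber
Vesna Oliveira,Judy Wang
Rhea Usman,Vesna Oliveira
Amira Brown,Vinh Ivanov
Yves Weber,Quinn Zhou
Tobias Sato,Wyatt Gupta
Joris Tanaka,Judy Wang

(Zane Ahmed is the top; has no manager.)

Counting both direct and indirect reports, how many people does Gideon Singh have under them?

Gideon Singh directly manages Ansel Yamada. Under Ansel Yamada: Jovan Hassan (1). That's 2 in total.

2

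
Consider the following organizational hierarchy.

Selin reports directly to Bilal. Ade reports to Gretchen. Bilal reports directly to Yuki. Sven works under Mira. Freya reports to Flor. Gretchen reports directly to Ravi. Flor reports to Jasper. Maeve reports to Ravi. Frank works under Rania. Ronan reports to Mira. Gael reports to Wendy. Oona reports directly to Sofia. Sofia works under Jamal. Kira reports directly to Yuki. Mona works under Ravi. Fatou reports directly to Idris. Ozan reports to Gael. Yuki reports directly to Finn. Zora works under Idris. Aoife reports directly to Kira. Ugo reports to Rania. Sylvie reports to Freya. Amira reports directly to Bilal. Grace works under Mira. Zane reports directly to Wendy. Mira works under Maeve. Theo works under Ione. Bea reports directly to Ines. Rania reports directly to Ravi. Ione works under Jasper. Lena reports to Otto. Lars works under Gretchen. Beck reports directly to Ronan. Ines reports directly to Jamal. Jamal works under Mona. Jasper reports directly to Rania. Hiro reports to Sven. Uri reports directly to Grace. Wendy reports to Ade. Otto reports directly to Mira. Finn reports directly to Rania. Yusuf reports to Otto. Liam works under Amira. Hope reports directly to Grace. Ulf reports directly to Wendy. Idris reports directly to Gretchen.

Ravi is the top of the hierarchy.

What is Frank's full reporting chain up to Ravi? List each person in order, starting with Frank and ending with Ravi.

Frank -> Rania -> Ravi

Frank reports to Rania. Rania reports to Ravi. Ravi is at the top.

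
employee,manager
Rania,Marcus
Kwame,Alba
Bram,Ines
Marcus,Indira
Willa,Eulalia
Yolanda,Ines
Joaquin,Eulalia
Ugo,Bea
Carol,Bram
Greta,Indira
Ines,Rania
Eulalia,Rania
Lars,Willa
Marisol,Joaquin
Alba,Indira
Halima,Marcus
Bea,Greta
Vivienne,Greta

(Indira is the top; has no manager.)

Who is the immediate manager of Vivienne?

Vivienne reports directly to Greta.

Greta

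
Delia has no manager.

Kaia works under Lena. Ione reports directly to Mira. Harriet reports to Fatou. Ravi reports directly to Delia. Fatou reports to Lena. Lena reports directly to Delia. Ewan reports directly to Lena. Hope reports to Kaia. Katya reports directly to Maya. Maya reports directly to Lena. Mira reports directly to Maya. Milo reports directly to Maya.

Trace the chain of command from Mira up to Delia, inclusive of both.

Mira reports to Maya. Maya reports to Lena. Lena reports to Delia. Delia is at the top.

Mira -> Maya -> Lena -> Delia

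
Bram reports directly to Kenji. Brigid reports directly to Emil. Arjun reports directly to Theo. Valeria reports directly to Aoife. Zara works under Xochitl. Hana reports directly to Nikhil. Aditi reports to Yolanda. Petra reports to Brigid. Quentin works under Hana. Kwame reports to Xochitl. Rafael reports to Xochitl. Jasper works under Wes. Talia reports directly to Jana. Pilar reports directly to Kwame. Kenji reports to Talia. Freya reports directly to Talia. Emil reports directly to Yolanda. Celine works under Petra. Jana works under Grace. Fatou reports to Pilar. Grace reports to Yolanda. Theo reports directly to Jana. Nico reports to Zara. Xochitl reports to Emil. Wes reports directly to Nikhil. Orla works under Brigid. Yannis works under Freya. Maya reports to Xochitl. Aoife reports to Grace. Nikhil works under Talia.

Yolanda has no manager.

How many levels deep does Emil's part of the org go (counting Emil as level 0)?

The longest chain under Emil runs Emil → Xochitl → Kwame → Pilar → Fatou, which is 4 levels below Emil.

4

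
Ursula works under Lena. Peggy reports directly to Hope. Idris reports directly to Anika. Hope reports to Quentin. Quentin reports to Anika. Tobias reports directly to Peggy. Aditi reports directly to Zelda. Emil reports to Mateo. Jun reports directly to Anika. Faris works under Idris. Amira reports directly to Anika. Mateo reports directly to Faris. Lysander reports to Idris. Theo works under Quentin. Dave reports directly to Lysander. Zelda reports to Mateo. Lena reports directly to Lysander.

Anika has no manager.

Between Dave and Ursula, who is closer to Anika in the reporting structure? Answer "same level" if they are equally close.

Dave is 3 levels below Anika; Ursula is 4. Dave is higher.

Dave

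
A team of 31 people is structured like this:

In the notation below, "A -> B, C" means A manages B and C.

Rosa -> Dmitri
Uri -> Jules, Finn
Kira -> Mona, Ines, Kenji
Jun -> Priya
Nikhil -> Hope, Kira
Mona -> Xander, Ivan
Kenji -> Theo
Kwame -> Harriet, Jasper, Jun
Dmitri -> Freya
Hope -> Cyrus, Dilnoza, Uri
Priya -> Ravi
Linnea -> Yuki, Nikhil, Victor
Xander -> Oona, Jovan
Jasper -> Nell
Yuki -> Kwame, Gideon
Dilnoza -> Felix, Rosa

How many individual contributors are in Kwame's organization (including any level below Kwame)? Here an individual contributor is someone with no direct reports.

3

The people in Kwame's organization with no one reporting to them are Ravi, Nell, Harriet. That is 3.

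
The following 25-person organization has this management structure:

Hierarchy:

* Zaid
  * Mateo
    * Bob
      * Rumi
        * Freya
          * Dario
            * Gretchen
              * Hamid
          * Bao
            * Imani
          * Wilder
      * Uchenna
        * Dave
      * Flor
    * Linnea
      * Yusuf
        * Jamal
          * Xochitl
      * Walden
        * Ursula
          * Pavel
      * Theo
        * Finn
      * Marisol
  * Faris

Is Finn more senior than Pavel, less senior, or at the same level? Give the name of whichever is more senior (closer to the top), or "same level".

Finn

Finn is 4 levels below Zaid; Pavel is 5. Finn is higher.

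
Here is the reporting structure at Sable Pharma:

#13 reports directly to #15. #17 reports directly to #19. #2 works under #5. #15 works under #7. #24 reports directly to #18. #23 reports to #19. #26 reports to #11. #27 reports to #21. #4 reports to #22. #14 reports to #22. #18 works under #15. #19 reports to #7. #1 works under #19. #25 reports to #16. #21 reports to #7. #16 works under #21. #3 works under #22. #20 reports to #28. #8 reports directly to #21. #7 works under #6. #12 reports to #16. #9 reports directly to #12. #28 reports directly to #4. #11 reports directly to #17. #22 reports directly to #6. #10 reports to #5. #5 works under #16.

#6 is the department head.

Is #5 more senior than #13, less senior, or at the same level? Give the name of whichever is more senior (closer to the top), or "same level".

#5 is 4 levels below #6; #13 is 3. #13 is higher.

#13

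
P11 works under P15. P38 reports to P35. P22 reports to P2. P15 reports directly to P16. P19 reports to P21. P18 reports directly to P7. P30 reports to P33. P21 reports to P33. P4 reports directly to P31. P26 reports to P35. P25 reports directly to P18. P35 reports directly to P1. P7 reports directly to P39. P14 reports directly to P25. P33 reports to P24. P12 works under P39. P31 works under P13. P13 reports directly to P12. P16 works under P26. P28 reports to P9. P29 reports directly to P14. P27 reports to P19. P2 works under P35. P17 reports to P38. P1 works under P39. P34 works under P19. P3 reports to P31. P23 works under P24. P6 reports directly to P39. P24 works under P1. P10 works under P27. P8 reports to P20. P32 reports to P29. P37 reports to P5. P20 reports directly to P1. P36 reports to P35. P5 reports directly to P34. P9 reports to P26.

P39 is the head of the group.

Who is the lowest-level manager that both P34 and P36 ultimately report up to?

P1

P34's chain of managers is P19, P21, P33, P24, P1, P39. P36's chain of managers is P35, P1, P39. The first manager that appears in both chains is P1.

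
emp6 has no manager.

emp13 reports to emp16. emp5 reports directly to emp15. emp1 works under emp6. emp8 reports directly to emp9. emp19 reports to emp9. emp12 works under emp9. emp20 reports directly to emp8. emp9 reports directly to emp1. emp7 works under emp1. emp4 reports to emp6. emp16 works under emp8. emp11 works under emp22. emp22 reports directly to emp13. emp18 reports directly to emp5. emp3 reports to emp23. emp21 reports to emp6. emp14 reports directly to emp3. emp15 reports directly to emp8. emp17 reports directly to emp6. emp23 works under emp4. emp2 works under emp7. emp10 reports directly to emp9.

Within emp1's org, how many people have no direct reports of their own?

The people in emp1's organization with no one reporting to them are emp2, emp10, emp12, emp19, emp18, emp11, emp20. That is 7.

7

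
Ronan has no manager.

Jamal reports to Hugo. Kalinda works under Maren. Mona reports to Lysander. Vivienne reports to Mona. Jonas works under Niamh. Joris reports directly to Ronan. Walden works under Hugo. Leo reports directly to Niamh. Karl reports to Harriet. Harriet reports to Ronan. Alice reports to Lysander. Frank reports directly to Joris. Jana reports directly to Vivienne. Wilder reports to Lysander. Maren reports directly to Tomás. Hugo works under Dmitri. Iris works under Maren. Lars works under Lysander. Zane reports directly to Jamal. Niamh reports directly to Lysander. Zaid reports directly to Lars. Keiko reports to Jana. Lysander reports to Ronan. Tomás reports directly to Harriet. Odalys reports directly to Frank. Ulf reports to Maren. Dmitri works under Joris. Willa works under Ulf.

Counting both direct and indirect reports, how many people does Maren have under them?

Maren directly manages Ulf, Kalinda, Iris. Under Ulf: Willa (1). Kalinda has no reports. Iris has no reports. So Maren's organization is 3 direct reports plus everyone under them: 2 + 1 + 1 = 4.

4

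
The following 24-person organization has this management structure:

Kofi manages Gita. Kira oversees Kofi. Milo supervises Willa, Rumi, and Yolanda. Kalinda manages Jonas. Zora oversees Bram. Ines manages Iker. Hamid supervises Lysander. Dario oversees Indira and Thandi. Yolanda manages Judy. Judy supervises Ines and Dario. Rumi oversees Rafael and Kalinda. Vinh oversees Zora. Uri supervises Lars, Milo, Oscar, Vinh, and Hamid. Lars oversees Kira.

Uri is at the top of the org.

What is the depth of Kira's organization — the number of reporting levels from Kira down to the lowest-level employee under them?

2

The longest chain under Kira runs Kira → Kofi → Gita, which is 2 levels below Kira.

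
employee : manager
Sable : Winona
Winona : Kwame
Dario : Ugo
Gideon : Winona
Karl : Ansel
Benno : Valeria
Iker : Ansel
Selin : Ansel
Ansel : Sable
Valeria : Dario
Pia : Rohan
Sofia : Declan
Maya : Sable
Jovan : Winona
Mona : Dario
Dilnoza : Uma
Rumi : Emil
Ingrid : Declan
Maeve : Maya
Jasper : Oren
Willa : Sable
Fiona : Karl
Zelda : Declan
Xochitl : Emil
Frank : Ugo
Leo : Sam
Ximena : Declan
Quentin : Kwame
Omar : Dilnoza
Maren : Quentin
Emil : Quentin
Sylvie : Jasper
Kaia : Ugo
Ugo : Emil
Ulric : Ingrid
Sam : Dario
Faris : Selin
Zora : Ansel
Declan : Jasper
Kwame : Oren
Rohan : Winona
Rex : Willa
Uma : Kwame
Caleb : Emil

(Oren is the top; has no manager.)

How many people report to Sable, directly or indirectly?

Sable directly manages Ansel, Maya, Willa. Under Ansel: Zora, Iker, Selin, Faris, Karl, Fiona (6). Under Maya: Maeve (1). Under Willa: Rex (1). So Sable's organization is 3 direct reports plus everyone under them: 7 + 2 + 2 = 11.

11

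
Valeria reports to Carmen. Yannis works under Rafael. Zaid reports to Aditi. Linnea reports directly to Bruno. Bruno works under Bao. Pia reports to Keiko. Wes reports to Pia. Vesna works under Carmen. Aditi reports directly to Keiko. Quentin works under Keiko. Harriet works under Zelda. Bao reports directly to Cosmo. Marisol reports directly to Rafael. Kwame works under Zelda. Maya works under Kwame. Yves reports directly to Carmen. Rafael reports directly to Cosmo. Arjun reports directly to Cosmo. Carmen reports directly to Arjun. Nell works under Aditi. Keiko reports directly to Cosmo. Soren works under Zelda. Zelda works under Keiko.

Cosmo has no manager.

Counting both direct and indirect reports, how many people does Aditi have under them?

Aditi directly manages Nell, Zaid. Nell has no reports. Zaid has no reports. So Aditi's organization is 2 direct reports plus everyone under them: 1 + 1 = 2.

2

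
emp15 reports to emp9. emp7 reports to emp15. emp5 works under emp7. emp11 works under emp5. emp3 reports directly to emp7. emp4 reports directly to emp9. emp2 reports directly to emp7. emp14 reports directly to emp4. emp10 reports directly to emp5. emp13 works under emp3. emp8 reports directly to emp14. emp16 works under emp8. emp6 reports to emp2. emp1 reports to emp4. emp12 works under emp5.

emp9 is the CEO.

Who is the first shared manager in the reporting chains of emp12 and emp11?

emp12's chain of managers is emp5, emp7, emp15, emp9. emp11's chain of managers is emp5, emp7, emp15, emp9. The first manager that appears in both chains is emp5.

emp5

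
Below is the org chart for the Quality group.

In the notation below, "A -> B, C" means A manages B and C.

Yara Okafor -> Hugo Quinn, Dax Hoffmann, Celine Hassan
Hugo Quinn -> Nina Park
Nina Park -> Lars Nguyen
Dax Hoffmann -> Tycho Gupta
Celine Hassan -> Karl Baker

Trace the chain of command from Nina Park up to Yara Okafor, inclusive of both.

Nina Park -> Hugo Quinn -> Yara Okafor

Nina Park reports to Hugo Quinn. Hugo Quinn reports to Yara Okafor. Yara Okafor is at the top.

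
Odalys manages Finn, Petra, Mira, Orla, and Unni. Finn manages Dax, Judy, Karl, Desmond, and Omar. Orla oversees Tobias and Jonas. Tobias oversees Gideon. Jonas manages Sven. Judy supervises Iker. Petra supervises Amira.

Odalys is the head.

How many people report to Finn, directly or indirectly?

Finn directly manages Desmond, Karl, Dax, Judy, Omar. Desmond has no reports. Karl has no reports. Dax has no reports. Under Judy: Iker (1). Omar has no reports. So Finn's organization is 5 direct reports plus everyone under them: 1 + 1 + 1 + 2 + 1 = 6.

6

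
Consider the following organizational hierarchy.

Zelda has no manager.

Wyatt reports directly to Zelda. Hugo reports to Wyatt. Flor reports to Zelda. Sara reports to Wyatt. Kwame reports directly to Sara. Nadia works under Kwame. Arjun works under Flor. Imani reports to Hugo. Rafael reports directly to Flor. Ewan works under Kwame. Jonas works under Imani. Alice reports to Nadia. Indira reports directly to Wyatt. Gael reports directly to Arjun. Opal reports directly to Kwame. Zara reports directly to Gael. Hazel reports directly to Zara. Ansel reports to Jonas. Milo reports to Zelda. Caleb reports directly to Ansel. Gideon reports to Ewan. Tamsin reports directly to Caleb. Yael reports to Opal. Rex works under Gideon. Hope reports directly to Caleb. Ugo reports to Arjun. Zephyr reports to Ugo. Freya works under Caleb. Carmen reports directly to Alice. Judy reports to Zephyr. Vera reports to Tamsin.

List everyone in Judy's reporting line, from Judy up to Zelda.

Judy reports to Zephyr. Zephyr reports to Ugo. Ugo reports to Arjun. Arjun reports to Flor. Flor reports to Zelda. Zelda is at the top.

Judy -> Zephyr -> Ugo -> Arjun -> Flor -> Zelda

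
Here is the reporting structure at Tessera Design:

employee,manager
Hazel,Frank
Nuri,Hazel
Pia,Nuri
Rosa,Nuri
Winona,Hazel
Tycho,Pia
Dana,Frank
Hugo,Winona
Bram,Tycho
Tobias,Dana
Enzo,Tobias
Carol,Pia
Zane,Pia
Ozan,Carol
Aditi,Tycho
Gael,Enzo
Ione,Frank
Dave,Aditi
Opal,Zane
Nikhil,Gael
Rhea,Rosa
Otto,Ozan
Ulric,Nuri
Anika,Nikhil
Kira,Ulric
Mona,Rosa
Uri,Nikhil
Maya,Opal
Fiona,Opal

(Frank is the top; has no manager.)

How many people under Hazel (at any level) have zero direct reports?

The people in Hazel's organization with no one reporting to them are Hugo, Kira, Mona, Rhea, Fiona, Maya, Otto, Dave, Bram. That is 9.

9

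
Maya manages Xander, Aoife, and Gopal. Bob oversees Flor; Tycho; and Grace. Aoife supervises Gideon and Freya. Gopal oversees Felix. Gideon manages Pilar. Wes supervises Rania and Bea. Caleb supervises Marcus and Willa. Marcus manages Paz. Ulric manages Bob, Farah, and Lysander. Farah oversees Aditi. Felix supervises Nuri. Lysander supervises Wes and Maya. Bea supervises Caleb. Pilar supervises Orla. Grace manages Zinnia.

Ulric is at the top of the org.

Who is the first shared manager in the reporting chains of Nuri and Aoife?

Maya

Nuri's chain of managers is Felix, Gopal, Maya, Lysander, Ulric. Aoife's chain of managers is Maya, Lysander, Ulric. The first manager that appears in both chains is Maya.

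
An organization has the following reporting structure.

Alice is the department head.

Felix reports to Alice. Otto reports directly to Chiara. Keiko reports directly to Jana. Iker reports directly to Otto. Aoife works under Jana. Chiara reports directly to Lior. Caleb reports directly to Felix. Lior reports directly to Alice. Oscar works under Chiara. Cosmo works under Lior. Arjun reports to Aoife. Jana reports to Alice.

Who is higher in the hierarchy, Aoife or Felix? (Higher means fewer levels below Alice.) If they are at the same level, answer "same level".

Felix

Aoife is 2 levels below Alice; Felix is 1. Felix is higher.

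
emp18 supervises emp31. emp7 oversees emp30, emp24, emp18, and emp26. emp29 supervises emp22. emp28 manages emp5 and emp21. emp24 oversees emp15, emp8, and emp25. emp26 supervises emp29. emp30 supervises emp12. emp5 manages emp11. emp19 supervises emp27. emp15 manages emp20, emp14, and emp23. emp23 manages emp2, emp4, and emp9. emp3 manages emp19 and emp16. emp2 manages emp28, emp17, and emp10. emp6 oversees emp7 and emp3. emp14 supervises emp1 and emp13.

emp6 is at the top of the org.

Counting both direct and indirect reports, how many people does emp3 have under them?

emp3 directly manages emp19, emp16. Under emp19: emp27 (1). emp16 has no reports. So emp3's organization is 2 direct reports plus everyone under them: 2 + 1 = 3.

3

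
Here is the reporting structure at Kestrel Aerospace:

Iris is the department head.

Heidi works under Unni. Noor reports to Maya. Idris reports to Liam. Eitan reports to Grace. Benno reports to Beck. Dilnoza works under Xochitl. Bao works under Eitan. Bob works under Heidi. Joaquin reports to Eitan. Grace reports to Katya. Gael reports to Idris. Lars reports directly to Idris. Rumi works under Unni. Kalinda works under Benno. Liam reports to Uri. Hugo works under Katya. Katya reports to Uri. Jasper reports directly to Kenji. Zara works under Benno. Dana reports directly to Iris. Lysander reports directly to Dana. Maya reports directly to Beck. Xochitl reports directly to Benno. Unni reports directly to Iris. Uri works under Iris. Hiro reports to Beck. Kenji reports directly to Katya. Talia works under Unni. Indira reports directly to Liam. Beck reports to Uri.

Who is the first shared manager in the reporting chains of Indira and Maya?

Indira's chain of managers is Liam, Uri, Iris. Maya's chain of managers is Beck, Uri, Iris. The first manager that appears in both chains is Uri.

Uri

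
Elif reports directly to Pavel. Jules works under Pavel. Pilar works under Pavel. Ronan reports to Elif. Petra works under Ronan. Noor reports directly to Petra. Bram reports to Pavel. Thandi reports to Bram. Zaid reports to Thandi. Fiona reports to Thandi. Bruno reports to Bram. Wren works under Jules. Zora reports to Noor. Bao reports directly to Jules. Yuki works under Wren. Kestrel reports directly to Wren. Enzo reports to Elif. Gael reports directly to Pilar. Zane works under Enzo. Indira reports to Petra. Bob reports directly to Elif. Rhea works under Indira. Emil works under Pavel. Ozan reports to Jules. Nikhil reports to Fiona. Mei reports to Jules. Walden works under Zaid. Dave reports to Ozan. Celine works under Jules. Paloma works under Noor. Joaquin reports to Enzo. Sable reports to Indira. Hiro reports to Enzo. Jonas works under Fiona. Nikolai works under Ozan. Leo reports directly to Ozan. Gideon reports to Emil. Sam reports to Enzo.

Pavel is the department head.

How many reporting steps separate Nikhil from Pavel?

4

Chain from Nikhil up to Pavel: Nikhil → Fiona → Thandi → Bram → Pavel. That is 4 steps up, so Nikhil is 4 levels below Pavel.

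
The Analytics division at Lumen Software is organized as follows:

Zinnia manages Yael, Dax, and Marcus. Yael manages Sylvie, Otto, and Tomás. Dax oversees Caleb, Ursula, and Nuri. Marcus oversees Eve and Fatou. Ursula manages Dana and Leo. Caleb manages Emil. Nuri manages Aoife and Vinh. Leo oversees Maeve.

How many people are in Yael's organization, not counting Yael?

3

Yael directly manages Sylvie, Otto, Tomás. Sylvie has no reports. Otto has no reports. Tomás has no reports. So Yael's organization is 3 direct reports plus everyone under them: 1 + 1 + 1 = 3.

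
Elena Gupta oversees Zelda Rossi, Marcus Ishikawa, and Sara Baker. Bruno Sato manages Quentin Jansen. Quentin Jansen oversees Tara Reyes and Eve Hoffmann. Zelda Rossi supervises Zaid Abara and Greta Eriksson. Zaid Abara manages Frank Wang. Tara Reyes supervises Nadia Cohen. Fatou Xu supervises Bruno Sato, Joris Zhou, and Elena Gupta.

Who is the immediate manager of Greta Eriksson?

Zelda Rossi

Greta Eriksson reports directly to Zelda Rossi.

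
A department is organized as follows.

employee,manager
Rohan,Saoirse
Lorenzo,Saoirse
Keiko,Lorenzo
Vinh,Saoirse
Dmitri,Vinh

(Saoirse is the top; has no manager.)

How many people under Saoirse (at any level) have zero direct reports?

The people in Saoirse's organization with no one reporting to them are Dmitri, Keiko, Rohan. That is 3.

3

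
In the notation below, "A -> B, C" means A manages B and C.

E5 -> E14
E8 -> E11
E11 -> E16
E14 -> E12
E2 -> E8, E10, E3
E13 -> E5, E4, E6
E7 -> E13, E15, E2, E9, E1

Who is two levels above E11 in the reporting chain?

E2

E11 reports to E8, and E8 reports to E2. So E11's skip-level manager is E2.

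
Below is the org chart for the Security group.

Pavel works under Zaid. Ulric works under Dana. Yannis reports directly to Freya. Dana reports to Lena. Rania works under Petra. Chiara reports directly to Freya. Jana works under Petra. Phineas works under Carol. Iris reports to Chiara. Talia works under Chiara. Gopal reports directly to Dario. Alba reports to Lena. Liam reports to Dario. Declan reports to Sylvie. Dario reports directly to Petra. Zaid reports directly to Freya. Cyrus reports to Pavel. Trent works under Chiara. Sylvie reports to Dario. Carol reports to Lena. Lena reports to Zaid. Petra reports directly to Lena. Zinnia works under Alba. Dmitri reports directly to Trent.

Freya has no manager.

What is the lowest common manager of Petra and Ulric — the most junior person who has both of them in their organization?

Lena

Petra's chain of managers is Lena, Zaid, Freya. Ulric's chain of managers is Dana, Lena, Zaid, Freya. The first manager that appears in both chains is Lena.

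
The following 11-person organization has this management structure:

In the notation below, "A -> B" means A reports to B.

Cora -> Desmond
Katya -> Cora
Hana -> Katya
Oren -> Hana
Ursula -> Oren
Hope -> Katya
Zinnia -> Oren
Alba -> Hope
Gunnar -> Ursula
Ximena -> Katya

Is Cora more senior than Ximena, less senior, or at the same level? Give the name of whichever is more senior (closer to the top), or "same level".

Cora is 1 level below Desmond; Ximena is 3. Cora is higher.

Cora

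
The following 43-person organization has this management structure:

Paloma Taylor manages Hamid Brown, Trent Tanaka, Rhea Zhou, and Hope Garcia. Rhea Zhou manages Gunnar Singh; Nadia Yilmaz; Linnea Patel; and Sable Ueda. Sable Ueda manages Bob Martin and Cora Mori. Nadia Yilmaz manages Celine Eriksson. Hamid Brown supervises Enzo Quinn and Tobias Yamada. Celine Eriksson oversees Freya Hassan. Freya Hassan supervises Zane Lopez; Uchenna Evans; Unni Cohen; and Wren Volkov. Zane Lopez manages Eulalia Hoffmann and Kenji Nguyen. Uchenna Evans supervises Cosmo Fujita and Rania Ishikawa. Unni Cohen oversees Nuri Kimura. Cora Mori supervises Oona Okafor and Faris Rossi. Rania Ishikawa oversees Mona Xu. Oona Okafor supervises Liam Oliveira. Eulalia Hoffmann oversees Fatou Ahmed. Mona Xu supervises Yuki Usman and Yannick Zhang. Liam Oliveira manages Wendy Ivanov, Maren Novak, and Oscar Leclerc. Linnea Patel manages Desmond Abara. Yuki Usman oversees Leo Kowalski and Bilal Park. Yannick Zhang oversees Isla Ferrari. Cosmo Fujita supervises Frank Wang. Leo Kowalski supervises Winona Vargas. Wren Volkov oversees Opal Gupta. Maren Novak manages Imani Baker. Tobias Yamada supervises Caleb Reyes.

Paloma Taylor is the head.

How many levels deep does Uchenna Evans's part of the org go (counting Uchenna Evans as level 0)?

5

The longest chain under Uchenna Evans runs Uchenna Evans → Rania Ishikawa → Mona Xu → Yuki Usman → Leo Kowalski → Winona Vargas, which is 5 levels below Uchenna Evans.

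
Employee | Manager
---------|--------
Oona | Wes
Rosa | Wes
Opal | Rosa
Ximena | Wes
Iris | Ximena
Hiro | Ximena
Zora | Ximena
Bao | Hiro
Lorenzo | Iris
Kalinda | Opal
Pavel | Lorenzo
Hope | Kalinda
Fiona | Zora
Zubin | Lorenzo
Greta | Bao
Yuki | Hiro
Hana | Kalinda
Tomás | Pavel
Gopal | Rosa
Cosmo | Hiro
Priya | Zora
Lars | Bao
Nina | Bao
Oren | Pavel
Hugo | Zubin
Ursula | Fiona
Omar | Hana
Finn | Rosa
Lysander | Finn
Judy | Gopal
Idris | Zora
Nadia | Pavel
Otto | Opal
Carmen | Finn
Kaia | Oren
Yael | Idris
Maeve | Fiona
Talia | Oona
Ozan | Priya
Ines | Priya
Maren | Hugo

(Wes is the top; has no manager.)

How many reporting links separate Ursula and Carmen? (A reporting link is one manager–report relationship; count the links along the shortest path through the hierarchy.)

Ursula is 4 levels below Wes, and Carmen is 3 levels below Wes (their lowest common manager). The shortest path runs up from Ursula to Wes and back down to Carmen: 4 + 3 = 7 links.

7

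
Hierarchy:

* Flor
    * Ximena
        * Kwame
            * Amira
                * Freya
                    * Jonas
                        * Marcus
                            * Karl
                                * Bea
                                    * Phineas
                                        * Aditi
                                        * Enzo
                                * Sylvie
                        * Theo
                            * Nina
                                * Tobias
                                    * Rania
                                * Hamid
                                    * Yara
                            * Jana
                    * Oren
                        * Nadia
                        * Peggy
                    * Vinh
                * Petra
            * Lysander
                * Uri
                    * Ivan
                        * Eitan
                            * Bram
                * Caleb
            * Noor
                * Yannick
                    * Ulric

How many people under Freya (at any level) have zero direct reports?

9

The people in Freya's organization with no one reporting to them are Vinh, Peggy, Nadia, Jana, Yara, Rania, Sylvie, Enzo, Aditi. That is 9.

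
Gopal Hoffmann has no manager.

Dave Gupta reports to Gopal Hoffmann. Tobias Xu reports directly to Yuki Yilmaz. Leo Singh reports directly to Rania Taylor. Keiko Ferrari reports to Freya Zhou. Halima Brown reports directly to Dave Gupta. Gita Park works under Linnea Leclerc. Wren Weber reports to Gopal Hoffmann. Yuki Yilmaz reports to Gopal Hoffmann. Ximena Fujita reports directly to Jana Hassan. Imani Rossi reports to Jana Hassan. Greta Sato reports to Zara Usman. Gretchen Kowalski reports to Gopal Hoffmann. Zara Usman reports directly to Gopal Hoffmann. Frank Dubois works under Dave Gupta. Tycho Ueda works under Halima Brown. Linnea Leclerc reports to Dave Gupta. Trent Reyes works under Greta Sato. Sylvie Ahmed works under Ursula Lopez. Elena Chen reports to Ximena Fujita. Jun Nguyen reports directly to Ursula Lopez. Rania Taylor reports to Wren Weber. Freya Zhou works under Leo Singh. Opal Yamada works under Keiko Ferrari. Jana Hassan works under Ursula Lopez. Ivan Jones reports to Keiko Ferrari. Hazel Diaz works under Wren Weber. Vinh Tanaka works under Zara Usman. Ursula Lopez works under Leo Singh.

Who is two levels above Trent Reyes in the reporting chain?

Trent Reyes reports to Greta Sato, and Greta Sato reports to Zara Usman. So Trent Reyes's skip-level manager is Zara Usman.

Zara Usman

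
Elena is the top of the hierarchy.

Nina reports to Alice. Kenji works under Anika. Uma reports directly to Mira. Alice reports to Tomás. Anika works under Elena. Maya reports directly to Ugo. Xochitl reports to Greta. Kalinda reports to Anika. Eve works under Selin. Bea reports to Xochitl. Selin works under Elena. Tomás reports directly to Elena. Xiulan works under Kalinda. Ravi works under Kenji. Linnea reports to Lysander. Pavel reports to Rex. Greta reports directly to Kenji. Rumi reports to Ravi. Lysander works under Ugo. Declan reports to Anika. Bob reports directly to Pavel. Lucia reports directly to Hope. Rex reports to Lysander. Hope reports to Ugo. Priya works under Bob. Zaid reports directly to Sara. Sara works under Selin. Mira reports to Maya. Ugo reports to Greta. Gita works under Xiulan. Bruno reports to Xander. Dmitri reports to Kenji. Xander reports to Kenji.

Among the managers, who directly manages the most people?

Kenji

Direct-report counts: Elena has 3; Selin has 2; Sara has 1; Tomás has 1; Alice has 1; Anika has 3; Kalinda has 1; Xiulan has 1; Kenji has 4; Ravi has 1; Xander has 1; Greta has 2; Xochitl has 1; Ugo has 3; Hope has 1; Maya has 1; Mira has 1; Lysander has 2; Rex has 1; Pavel has 1; Bob has 1. The largest is 4, held by Kenji.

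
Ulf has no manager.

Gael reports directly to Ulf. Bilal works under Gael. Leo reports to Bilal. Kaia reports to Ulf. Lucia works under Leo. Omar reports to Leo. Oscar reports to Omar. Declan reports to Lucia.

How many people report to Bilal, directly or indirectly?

Bilal directly manages Leo. Under Leo: Omar, Oscar, Lucia, Declan (4). That's 5 in total.

5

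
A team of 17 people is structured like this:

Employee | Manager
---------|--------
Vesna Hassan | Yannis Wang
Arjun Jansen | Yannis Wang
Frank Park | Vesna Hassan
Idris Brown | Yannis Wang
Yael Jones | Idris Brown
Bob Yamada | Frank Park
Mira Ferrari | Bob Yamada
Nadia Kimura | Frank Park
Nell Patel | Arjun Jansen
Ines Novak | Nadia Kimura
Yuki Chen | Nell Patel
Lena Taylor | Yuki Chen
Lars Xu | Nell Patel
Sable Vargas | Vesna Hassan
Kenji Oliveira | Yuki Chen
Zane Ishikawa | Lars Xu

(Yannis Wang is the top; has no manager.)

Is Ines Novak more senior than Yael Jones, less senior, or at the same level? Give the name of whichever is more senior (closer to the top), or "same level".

Ines Novak is 4 levels below Yannis Wang; Yael Jones is 2. Yael Jones is higher.

Yael Jones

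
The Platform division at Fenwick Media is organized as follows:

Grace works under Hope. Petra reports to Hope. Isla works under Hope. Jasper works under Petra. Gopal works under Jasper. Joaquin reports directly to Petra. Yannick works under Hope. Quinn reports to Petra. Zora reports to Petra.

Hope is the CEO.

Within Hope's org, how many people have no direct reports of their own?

7

The people in Hope's organization with no one reporting to them are Yannick, Isla, Zora, Quinn, Joaquin, Gopal, Grace. That is 7.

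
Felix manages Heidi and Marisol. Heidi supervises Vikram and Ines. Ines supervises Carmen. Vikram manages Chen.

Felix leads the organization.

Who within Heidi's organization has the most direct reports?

Direct-report counts within Heidi's organization: Heidi has 2; Ines has 1; Vikram has 1. The largest is 2, held by Heidi.

Heidi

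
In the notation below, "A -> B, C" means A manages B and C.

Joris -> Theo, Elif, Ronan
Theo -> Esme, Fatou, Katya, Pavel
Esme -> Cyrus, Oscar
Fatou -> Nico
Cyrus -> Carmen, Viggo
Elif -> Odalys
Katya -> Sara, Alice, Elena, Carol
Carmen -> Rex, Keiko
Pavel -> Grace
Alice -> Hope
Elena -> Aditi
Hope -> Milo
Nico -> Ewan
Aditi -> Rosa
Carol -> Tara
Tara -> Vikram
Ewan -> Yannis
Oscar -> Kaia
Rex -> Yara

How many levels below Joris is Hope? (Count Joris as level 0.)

4

Chain from Hope up to Joris: Hope → Alice → Katya → Theo → Joris. That is 4 steps up, so Hope is 4 levels below Joris.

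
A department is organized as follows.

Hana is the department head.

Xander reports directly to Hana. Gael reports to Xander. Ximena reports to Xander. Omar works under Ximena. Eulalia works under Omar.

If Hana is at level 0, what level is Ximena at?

2

Chain from Ximena up to Hana: Ximena → Xander → Hana. That is 2 steps up, so Ximena is 2 levels below Hana.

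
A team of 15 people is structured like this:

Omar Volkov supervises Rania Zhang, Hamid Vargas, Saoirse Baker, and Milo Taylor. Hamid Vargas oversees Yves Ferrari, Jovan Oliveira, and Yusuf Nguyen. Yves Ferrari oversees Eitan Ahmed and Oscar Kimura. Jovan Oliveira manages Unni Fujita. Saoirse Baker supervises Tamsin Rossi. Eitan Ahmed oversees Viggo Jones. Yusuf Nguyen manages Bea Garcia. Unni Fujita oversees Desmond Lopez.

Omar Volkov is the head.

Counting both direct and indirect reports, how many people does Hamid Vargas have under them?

9

Hamid Vargas directly manages Yves Ferrari, Jovan Oliveira, Yusuf Nguyen. Under Yves Ferrari: Oscar Kimura, Eitan Ahmed, Viggo Jones (3). Under Jovan Oliveira: Unni Fujita, Desmond Lopez (2). Under Yusuf Nguyen: Bea Garcia (1). So Hamid Vargas's organization is 3 direct reports plus everyone under them: 4 + 3 + 2 = 9.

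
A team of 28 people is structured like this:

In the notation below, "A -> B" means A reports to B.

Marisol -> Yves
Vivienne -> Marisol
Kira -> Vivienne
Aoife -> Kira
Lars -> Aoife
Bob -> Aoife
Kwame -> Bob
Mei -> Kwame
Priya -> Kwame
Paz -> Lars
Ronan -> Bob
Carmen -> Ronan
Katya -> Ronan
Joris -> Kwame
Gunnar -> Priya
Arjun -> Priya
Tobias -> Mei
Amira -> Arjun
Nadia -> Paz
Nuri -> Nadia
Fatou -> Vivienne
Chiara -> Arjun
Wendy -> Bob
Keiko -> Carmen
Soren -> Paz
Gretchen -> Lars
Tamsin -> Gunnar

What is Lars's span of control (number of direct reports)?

Lars directly manages Paz, Gretchen. That is 2 direct reports.

2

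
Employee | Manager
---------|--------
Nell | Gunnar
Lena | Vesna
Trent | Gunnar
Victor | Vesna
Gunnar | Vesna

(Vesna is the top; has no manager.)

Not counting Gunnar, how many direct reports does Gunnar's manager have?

2

Gunnar reports to Vesna. Vesna's other direct reports are Victor, Lena — 2 peers.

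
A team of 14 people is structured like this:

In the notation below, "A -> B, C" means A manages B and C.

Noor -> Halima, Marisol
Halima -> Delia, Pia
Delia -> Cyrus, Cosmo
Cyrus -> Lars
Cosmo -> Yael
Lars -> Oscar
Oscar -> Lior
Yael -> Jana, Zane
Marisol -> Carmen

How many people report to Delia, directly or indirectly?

8

Delia directly manages Cyrus, Cosmo. Under Cyrus: Lars, Oscar, Lior (3). Under Cosmo: Yael, Zane, Jana (3). So Delia's organization is 2 direct reports plus everyone under them: 4 + 4 = 8.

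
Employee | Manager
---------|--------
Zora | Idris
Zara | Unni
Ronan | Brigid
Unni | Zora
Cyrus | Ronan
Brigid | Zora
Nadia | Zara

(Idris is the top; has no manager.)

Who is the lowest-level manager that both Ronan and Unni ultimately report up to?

Zora

Ronan's chain of managers is Brigid, Zora, Idris. Unni's chain of managers is Zora, Idris. The first manager that appears in both chains is Zora.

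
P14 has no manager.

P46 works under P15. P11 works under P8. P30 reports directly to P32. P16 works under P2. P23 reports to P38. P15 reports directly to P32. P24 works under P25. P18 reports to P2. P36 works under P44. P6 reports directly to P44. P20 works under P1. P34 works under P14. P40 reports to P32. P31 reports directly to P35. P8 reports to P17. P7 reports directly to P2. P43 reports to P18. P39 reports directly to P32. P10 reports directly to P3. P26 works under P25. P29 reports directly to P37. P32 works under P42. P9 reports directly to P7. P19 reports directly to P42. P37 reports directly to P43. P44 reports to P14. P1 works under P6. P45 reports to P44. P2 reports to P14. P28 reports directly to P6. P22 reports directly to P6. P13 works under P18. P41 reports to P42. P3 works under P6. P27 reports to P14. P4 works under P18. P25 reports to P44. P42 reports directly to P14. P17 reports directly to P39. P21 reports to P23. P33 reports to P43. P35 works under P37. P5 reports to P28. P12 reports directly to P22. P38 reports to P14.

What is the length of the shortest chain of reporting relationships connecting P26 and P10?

P26 is 2 levels below P44, and P10 is 3 levels below P44 (their lowest common manager). The shortest path runs up from P26 to P44 and back down to P10: 2 + 3 = 5 links.

5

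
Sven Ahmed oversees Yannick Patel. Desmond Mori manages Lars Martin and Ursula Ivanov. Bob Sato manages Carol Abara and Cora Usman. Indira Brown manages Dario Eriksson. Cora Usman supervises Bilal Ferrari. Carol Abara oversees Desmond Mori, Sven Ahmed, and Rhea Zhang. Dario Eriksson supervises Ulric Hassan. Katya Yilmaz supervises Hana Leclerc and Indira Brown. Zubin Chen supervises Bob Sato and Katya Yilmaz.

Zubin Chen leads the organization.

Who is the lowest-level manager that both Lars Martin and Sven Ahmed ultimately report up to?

Lars Martin's chain of managers is Desmond Mori, Carol Abara, Bob Sato, Zubin Chen. Sven Ahmed's chain of managers is Carol Abara, Bob Sato, Zubin Chen. The first manager that appears in both chains is Carol Abara.

Carol Abara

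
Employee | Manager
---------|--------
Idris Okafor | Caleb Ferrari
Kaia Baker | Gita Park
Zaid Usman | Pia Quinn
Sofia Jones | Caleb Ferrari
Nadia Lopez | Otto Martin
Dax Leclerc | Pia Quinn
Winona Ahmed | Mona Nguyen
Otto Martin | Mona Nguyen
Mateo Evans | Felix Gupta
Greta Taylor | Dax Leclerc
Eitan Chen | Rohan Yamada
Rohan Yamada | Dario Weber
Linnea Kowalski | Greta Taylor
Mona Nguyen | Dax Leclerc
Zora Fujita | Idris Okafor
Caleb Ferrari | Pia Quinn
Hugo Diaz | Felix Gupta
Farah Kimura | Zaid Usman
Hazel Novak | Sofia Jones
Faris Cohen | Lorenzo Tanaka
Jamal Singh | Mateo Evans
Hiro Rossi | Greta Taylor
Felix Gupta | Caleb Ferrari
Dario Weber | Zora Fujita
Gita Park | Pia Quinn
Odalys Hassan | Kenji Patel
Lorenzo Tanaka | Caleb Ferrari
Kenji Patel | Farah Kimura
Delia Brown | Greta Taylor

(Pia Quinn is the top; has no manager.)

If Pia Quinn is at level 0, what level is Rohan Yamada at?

5

Chain from Rohan Yamada up to Pia Quinn: Rohan Yamada → Dario Weber → Zora Fujita → Idris Okafor → Caleb Ferrari → Pia Quinn. That is 5 steps up, so Rohan Yamada is 5 levels below Pia Quinn.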